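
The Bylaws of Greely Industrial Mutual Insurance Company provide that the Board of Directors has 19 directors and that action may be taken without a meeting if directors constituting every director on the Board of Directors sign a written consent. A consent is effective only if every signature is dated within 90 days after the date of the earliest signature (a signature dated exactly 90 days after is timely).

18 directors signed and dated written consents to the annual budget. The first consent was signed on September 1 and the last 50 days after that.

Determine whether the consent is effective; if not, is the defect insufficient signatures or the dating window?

Not effective — insufficient signatures.

Signatures required: all of 19 — unanimous means all 19, so 19 needed; 18 signed. Insufficient.
Dating window: the latest signature is 50 days after the earliest; the limit is 90 days. Within the window.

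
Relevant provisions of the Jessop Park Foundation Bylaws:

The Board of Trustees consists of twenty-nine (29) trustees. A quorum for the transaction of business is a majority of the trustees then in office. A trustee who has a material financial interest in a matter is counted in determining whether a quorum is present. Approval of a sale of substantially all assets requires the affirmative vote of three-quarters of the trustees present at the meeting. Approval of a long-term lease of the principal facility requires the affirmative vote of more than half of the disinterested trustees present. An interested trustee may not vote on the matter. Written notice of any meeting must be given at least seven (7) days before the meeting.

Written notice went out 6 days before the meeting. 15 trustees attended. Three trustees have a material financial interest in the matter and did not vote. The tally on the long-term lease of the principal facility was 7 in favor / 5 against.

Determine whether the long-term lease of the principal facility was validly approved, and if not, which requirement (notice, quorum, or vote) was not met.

Notice: 6 days given; 7 required (6 < 7). Not satisfied.
Quorum: 15 present (interested trustees count toward quorum); quorum is 15. Satisfied.
Vote: the long-term lease of the principal facility requires a majority of the disinterested trustees present (15 − 3 = 12). A majority of 12 is 7, so 7 affirmative votes are needed; 7 voted in favor. Satisfied.

Invalid — notice requirement not satisfied.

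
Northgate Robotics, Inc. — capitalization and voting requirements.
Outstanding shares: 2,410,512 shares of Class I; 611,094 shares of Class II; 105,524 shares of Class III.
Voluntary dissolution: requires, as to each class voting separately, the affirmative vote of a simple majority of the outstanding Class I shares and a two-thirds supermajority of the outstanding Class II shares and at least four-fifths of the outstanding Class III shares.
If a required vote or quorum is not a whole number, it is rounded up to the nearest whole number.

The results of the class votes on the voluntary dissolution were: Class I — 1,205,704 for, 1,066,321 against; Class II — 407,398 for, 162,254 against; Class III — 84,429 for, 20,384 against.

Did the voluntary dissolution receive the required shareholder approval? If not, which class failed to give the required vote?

Approved — every class gave the required vote.

Class I: a majority of 2410512 is 1205257; 1,205,257 required, 1,205,704 in favor — approved.
Class II: 2/3 of 611094 = 407396; 407,396 required, 407,398 in favor — approved.
Class III: 4/5 of 105524 = 84419.20, rounded up to 84420; 84,420 required, 84,429 in favor — approved.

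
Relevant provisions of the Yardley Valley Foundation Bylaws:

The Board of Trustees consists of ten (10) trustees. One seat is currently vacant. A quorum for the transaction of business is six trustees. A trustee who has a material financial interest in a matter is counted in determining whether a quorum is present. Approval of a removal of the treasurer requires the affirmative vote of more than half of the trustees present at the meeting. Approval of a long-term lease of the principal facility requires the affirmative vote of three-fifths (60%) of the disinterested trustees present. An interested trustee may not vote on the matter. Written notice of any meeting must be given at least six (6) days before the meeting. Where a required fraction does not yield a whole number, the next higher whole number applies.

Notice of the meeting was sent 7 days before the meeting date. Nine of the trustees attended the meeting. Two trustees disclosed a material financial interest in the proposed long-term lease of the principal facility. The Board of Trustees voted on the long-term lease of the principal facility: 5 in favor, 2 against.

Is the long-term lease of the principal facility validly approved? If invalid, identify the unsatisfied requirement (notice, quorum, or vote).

Valid — all requirements satisfied.

Notice: 7 days given; 6 required (7 ≥ 6). Satisfied.
Quorum: 9 present (interested trustees count toward quorum); quorum is 6. Satisfied.
Vote: the long-term lease of the principal facility requires three-fifths of the disinterested trustees present (9 − 2 = 7). 3/5 of 7 = 4.20, rounded up to 5, so 5 affirmative votes are needed; 5 voted in favor. Satisfied.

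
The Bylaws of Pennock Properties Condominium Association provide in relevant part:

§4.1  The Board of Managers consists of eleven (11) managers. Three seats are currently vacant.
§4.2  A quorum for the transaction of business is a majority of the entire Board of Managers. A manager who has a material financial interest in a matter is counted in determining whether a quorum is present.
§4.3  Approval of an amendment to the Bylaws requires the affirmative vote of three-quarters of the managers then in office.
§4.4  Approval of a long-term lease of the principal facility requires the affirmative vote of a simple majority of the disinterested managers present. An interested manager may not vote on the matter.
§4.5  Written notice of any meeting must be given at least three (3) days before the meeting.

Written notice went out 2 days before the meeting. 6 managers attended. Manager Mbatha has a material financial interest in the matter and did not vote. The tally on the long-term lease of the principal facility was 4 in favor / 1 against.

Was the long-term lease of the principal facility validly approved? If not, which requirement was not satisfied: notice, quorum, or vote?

Notice: 2 days given; 3 required (2 < 3). Not satisfied.
Quorum: 6 present (interested managers count toward quorum); quorum is 6. Satisfied.
Vote: the long-term lease of the principal facility requires a majority of the disinterested managers present (6 − 1 = 5). A majority of 5 is 3, so 3 affirmative votes are needed; 4 voted in favor. Satisfied.

Invalid — notice requirement not satisfied.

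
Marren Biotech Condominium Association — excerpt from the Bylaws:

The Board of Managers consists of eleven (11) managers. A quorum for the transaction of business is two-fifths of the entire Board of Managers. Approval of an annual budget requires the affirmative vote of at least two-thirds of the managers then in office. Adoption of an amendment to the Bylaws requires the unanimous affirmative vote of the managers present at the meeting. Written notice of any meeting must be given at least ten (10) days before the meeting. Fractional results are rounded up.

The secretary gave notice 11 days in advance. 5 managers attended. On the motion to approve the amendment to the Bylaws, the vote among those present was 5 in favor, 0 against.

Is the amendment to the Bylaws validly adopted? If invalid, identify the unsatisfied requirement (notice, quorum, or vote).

Notice: 11 days given; 10 required (11 ≥ 10). Satisfied.
Quorum: 5 present; quorum is 5. Satisfied.
Vote: the amendment to the Bylaws requires the unanimous vote of the managers present (5). Unanimous means all 5, so 5 affirmative votes are needed; 5 voted in favor. Satisfied.

Valid — all requirements satisfied.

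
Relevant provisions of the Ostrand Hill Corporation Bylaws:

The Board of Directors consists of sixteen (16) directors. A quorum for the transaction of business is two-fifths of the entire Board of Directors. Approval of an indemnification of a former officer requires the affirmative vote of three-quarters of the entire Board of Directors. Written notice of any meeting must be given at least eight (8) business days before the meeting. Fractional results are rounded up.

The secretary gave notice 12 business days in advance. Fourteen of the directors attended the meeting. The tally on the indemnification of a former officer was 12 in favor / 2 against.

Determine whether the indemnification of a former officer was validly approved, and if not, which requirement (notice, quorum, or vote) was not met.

Notice: 12 business days given; 8 required (12 ≥ 8). Satisfied.
Quorum: 14 present; quorum is 7. Satisfied.
Vote: the indemnification of a former officer requires three-fourths of the entire Board of Directors (16). 3/4 of 16 = 12, so 12 affirmative votes are needed; 12 voted in favor. Satisfied.

Valid — all requirements satisfied.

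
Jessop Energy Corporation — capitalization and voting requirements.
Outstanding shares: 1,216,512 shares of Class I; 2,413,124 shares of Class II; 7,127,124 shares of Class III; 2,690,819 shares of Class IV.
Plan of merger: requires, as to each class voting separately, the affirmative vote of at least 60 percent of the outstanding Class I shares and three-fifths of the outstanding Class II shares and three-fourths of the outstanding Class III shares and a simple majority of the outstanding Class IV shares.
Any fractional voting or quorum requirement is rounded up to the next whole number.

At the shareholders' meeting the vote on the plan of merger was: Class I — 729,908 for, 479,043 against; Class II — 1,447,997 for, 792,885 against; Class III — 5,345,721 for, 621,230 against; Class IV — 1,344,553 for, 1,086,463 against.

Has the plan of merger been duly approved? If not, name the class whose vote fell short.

Class I: 3/5 of 1216512 = 729907.20, rounded up to 729908; 729,908 required, 729,908 in favor — approved.
Class II: 3/5 of 2413124 = 1447874.40, rounded up to 1447875; 1,447,875 required, 1,447,997 in favor — approved.
Class III: 3/4 of 7127124 = 5345343; 5,345,343 required, 5,345,721 in favor — approved.
Class IV: a majority of 2690819 is 1345410; 1,345,410 required, 1,344,553 in favor — not approved.

Not approved — the Class IV shares did not give the required vote.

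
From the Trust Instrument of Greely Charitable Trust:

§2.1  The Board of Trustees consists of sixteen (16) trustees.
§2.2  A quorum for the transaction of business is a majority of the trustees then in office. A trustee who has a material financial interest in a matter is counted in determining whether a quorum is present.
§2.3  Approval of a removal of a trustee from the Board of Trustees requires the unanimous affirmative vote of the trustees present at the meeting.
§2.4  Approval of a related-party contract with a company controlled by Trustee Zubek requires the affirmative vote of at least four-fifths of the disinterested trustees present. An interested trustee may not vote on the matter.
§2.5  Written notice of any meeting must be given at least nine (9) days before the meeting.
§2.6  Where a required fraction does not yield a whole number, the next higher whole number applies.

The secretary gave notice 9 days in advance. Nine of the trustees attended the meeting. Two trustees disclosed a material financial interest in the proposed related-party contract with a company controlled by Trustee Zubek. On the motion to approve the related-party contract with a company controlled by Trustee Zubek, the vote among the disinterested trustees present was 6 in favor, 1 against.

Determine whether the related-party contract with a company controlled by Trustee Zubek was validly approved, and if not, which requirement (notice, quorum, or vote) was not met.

Notice: 9 days given; 9 required (9 ≥ 9). Satisfied.
Quorum: 9 present (interested trustees count toward quorum); quorum is 9. Satisfied.
Vote: the related-party contract with a company controlled by Trustee Zubek requires four-fifths of the disinterested trustees present (9 − 2 = 7). 4/5 of 7 = 5.60, rounded up to 6, so 6 affirmative votes are needed; 6 voted in favor. Satisfied.

Valid — all requirements satisfied.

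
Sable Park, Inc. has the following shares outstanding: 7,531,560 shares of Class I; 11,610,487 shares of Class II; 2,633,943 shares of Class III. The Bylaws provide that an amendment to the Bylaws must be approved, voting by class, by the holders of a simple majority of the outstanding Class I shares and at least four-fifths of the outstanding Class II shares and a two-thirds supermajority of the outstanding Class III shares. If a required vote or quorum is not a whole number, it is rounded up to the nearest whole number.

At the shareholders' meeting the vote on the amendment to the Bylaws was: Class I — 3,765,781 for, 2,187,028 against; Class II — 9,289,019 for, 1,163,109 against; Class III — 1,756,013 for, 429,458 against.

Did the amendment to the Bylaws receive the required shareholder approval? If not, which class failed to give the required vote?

Approved — every class gave the required vote.

Class I: a majority of 7531560 is 3765781; 3,765,781 required, 3,765,781 in favor — approved.
Class II: 4/5 of 11610487 = 9288389.60, rounded up to 9288390; 9,288,390 required, 9,289,019 in favor — approved.
Class III: 2/3 of 2633943 = 1755962; 1,755,962 required, 1,756,013 in favor — approved.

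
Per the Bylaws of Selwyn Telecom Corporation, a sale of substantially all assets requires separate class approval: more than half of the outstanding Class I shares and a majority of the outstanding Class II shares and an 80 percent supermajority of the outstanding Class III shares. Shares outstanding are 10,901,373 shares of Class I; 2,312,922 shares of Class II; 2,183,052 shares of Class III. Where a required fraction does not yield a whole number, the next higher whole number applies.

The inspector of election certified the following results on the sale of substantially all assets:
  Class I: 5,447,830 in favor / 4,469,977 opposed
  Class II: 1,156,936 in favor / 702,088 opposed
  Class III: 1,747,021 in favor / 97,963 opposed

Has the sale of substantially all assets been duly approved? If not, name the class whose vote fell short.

Not approved — the Class I shares did not give the required vote.

Class I: a majority of 10901373 is 5450687; 5,450,687 required, 5,447,830 in favor — not approved.
Class II: a majority of 2312922 is 1156462; 1,156,462 required, 1,156,936 in favor — approved.
Class III: 4/5 of 2183052 = 1746441.60, rounded up to 1746442; 1,746,442 required, 1,747,021 in favor — approved.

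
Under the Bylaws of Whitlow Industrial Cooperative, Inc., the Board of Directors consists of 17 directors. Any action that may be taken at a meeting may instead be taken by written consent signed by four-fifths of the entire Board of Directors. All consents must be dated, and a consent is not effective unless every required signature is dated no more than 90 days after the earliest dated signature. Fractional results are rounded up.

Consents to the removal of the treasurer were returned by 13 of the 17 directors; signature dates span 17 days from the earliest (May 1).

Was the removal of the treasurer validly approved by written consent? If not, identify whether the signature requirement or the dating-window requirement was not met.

Not effective — insufficient signatures.

Signatures required: four-fifths of 17 — 4/5 of 17 = 13.60, rounded up to 14, so 14 needed; 13 signed. Insufficient.
Dating window: the latest signature is 17 days after the earliest; the limit is 90 days. Within the window.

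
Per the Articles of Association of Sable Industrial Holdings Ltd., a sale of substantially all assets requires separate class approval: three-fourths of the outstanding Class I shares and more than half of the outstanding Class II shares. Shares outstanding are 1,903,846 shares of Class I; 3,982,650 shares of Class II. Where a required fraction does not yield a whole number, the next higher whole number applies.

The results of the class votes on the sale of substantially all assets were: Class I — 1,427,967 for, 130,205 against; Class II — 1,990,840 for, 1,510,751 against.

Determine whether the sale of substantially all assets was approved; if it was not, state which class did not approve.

Not approved — the Class II shares did not give the required vote.

Class I: 3/4 of 1903846 = 1427884.50, rounded up to 1427885; 1,427,885 required, 1,427,967 in favor — approved.
Class II: a majority of 3982650 is 1991326; 1,991,326 required, 1,990,840 in favor — not approved.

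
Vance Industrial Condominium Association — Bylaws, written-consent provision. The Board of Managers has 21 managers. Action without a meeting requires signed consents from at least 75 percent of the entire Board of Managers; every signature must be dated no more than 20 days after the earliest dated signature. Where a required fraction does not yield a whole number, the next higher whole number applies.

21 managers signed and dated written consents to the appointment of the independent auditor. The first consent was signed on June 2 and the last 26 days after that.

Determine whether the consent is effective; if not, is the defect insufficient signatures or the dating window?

Signatures required: at least 75 percent of 21 — 3/4 of 21 = 15.75, rounded up to 16, so 16 needed; 21 signed. Sufficient.
Dating window: the latest signature is 26 days after the earliest; the limit is 20 days. Outside the window.

Not effective — dating-window requirement not satisfied.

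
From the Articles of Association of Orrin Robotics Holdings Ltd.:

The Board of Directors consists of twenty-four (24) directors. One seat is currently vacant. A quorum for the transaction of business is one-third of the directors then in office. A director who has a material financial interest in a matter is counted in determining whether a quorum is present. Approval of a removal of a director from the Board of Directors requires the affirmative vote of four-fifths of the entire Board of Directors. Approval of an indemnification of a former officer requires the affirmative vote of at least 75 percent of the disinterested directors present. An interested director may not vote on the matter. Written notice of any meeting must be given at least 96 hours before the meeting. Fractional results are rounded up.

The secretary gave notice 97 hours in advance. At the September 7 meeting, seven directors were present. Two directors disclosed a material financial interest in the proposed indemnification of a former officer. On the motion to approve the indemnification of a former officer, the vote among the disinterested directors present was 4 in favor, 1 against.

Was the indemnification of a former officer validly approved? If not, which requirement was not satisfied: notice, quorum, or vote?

Invalid — quorum requirement not satisfied.

Notice: 97 hours given; 96 required (97 ≥ 96). Satisfied.
Quorum: 7 present (interested directors count toward quorum); quorum is 8. Not satisfied.
Vote: the indemnification of a former officer requires three-fourths of the disinterested directors present (7 − 2 = 5). 3/4 of 5 = 3.75, rounded up to 4, so 4 affirmative votes are needed; 4 voted in favor. Satisfied. (Moot — without a quorum no business can be validly transacted.)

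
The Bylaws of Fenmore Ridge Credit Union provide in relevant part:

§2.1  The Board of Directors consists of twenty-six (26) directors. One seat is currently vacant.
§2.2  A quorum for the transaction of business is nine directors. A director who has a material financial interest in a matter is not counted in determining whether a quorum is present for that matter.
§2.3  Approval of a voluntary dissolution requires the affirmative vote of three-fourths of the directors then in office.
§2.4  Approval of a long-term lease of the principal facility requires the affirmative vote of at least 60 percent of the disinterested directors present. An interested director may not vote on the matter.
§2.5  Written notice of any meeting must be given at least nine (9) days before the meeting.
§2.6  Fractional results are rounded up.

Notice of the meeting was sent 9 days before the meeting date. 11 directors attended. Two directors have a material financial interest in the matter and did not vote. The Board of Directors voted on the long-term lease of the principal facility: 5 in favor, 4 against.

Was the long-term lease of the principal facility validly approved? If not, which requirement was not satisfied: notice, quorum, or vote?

Invalid — vote requirement not satisfied.

Notice: 9 days given; 9 required (9 ≥ 9). Satisfied.
Quorum: 11 present, but the 2 interested directors do not count, leaving 9. Quorum is 9. Satisfied.
Vote: the long-term lease of the principal facility requires three-fifths of the disinterested directors present (11 − 2 = 9). 3/5 of 9 = 5.40, rounded up to 6, so 6 affirmative votes are needed; 5 voted in favor. Not satisfied.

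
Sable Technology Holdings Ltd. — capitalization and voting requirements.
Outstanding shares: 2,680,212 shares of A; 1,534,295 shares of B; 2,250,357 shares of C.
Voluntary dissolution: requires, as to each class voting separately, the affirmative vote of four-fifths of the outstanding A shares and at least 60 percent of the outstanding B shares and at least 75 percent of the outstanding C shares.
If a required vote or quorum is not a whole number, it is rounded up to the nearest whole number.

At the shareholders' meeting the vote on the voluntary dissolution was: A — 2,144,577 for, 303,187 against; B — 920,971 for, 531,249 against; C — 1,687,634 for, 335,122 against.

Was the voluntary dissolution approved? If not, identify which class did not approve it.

Not approved — the C shares did not give the required vote.

A: 4/5 of 2680212 = 2144169.60, rounded up to 2144170; 2,144,170 required, 2,144,577 in favor — approved.
B: 3/5 of 1534295 = 920577; 920,577 required, 920,971 in favor — approved.
C: 3/4 of 2250357 = 1687767.75, rounded up to 1687768; 1,687,768 required, 1,687,634 in favor — not approved.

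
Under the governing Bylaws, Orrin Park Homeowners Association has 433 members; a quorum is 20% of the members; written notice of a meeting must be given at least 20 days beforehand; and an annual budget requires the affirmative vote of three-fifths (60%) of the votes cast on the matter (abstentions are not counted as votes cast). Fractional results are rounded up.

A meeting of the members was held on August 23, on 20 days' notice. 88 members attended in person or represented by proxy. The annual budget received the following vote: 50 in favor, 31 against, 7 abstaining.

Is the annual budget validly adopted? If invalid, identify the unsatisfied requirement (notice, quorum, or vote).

Notice: 20 days given; 20 required. Satisfied.
Quorum: 20% of 433 = 86.60, rounded up to 87; 88 present. Satisfied.
Vote: requires three-fifths of the votes cast (88 − 7 abstaining = 81); 3/5 of 81 = 48.60, rounded up to 49, so 49 needed; 50 in favor. Satisfied.

Valid — all requirements satisfied.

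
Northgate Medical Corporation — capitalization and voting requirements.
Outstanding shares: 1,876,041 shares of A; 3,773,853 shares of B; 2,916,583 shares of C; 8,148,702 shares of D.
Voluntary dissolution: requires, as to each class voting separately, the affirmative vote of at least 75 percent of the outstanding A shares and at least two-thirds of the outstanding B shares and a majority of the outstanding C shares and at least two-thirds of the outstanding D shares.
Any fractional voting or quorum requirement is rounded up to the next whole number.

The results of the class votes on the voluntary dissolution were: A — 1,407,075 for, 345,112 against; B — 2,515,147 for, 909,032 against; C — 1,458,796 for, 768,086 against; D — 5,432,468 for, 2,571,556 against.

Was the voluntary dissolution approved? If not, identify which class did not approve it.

A: 3/4 of 1876041 = 1407030.75, rounded up to 1407031; 1,407,031 required, 1,407,075 in favor — approved.
B: 2/3 of 3773853 = 2515902; 2,515,902 required, 2,515,147 in favor — not approved.
C: a majority of 2916583 is 1458292; 1,458,292 required, 1,458,796 in favor — approved.
D: 2/3 of 8148702 = 5432468; 5,432,468 required, 5,432,468 in favor — approved.

Not approved — the B shares did not give the required vote.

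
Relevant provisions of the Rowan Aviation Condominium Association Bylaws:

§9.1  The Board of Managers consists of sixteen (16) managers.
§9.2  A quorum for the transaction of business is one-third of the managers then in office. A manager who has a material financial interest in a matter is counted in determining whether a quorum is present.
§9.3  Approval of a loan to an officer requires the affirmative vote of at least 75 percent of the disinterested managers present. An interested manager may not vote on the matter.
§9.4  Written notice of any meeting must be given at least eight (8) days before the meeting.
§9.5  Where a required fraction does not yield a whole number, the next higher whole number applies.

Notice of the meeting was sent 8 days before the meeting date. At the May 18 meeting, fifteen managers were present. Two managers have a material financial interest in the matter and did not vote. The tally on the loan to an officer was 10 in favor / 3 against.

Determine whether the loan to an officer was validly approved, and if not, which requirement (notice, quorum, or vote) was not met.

Notice: 8 days given; 8 required (8 ≥ 8). Satisfied.
Quorum: 15 present (interested managers count toward quorum); quorum is 6. Satisfied.
Vote: the loan to an officer requires three-fourths of the disinterested managers present (15 − 2 = 13). 3/4 of 13 = 9.75, rounded up to 10, so 10 affirmative votes are needed; 10 voted in favor. Satisfied.

Valid — all requirements satisfied.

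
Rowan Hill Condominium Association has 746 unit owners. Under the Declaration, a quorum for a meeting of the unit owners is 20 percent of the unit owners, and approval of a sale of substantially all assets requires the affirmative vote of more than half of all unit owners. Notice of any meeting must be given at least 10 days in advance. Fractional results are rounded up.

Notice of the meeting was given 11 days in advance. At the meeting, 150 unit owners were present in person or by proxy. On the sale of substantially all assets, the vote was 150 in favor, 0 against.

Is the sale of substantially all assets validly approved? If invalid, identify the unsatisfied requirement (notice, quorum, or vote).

Notice: 11 days given; 10 required. Satisfied.
Quorum: 20% of 746 = 149.20, rounded up to 150; 150 present. Satisfied.
Vote: requires a majority of all unit owners (746); a majority of 746 is 374, so 374 needed; 150 in favor. Not satisfied.

Invalid — vote requirement not satisfied.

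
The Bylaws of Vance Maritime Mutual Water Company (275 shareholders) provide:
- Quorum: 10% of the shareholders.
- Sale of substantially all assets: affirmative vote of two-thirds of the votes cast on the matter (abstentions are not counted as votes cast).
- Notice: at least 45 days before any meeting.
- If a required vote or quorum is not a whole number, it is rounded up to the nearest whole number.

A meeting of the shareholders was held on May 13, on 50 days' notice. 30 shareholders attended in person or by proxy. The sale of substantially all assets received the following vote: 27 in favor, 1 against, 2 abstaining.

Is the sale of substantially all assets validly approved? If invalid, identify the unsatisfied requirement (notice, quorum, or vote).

Valid — all requirements satisfied.

Notice: 50 days given; 45 required. Satisfied.
Quorum: 10% of 275 = 27.50, rounded up to 28; 30 present. Satisfied.
Vote: requires two-thirds of the votes cast (30 − 2 abstaining = 28); 2/3 of 28 = 18.67, rounded up to 19, so 19 needed; 27 in favor. Satisfied.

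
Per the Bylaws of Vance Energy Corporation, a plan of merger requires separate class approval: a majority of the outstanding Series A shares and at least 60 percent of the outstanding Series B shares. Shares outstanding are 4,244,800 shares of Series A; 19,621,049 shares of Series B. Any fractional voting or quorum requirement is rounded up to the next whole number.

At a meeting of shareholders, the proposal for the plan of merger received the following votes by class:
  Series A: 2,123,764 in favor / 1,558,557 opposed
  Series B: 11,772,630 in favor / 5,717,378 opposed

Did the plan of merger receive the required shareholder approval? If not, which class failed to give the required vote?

Series A: a majority of 4244800 is 2122401; 2,122,401 required, 2,123,764 in favor — approved.
Series B: 3/5 of 19621049 = 11772629.40, rounded up to 11772630; 11,772,630 required, 11,772,630 in favor — approved.

Approved — every class gave the required vote.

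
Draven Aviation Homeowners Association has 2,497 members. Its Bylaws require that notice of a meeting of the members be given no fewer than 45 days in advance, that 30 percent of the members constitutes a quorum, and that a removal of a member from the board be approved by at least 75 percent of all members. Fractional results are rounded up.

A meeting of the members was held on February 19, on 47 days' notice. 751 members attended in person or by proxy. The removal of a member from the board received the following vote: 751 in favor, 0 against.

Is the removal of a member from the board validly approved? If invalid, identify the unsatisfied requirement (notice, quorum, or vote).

Notice: 47 days given; 45 required. Satisfied.
Quorum: 30% of 2,497 = 749.10, rounded up to 750; 751 present. Satisfied.
Vote: requires three-fourths of all members (2,497); 3/4 of 2497 = 1872.75, rounded up to 1873, so 1,873 needed; 751 in favor. Not satisfied.

Invalid — vote requirement not satisfied.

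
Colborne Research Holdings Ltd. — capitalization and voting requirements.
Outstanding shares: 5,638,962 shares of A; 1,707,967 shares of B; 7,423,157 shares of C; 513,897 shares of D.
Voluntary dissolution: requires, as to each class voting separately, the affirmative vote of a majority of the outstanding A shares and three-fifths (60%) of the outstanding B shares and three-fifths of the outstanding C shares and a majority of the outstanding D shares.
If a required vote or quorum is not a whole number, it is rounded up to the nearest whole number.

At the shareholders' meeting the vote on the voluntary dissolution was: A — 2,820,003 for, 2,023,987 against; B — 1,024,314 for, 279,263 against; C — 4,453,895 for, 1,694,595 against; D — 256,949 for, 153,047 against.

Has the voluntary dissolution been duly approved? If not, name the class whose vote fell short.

A: a majority of 5638962 is 2819482; 2,819,482 required, 2,820,003 in favor — approved.
B: 3/5 of 1707967 = 1024780.20, rounded up to 1024781; 1,024,781 required, 1,024,314 in favor — not approved.
C: 3/5 of 7423157 = 4453894.20, rounded up to 4453895; 4,453,895 required, 4,453,895 in favor — approved.
D: a majority of 513897 is 256949; 256,949 required, 256,949 in favor — approved.

Not approved — the B shares did not give the required vote.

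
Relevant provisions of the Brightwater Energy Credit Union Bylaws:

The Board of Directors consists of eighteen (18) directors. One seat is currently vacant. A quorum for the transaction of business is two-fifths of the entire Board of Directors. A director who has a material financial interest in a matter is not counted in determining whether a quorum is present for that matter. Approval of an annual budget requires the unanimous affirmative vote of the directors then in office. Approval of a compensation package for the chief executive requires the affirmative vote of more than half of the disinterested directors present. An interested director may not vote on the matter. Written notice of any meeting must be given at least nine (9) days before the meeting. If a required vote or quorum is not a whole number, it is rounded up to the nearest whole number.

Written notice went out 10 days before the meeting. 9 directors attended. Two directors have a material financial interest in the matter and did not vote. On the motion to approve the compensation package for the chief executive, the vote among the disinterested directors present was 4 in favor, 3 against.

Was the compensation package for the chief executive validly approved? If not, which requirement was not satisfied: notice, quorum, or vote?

Notice: 10 days given; 9 required (10 ≥ 9). Satisfied.
Quorum: 9 present, but the 2 interested directors do not count, leaving 7. Quorum is 8. Not satisfied.
Vote: the compensation package for the chief executive requires a majority of the disinterested directors present (9 − 2 = 7). A majority of 7 is 4, so 4 affirmative votes are needed; 4 voted in favor. Satisfied. (Moot — without a quorum no business can be validly transacted.)

Invalid — quorum requirement not satisfied.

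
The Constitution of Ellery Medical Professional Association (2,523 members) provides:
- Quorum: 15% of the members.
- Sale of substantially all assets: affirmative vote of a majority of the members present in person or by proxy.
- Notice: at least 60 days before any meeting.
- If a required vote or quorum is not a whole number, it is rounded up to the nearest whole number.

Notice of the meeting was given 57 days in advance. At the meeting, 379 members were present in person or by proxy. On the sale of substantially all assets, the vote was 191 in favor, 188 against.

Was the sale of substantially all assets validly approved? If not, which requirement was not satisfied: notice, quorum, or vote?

Notice: 57 days given; 60 required. Not satisfied.
Quorum: 15% of 2,523 = 378.45, rounded up to 379; 379 present. Satisfied.
Vote: requires a majority of those present (379); a majority of 379 is 190, so 190 needed; 191 in favor. Satisfied.

Invalid — notice requirement not satisfied.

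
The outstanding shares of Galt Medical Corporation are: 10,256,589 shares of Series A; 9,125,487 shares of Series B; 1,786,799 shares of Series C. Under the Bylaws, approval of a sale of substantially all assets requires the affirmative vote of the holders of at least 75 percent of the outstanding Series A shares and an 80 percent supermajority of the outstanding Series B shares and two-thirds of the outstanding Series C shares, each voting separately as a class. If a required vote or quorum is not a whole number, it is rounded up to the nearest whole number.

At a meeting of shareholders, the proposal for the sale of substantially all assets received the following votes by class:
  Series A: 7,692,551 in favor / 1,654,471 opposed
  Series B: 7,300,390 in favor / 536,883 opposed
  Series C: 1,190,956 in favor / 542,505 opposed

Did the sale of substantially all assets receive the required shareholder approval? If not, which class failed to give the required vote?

Series A: 3/4 of 10256589 = 7692441.75, rounded up to 7692442; 7,692,442 required, 7,692,551 in favor — approved.
Series B: 4/5 of 9125487 = 7300389.60, rounded up to 7300390; 7,300,390 required, 7,300,390 in favor — approved.
Series C: 2/3 of 1786799 = 1191199.33, rounded up to 1191200; 1,191,200 required, 1,190,956 in favor — not approved.

Not approved — the Series C shares did not give the required vote.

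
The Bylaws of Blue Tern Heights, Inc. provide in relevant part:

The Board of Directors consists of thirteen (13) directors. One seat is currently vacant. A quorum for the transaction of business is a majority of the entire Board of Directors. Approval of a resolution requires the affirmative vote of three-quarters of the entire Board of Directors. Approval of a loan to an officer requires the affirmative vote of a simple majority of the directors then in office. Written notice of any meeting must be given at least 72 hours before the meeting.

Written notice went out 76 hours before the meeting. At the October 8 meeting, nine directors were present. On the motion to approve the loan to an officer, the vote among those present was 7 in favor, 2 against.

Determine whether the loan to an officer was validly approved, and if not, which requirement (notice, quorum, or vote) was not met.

Notice: 76 hours given; 72 required (76 ≥ 72). Satisfied.
Quorum: 9 present; quorum is 7. Satisfied.
Vote: the loan to an officer requires a majority of the directors then in office (12). A majority of 12 is 7, so 7 affirmative votes are needed; 7 voted in favor. Satisfied.

Valid — all requirements satisfied.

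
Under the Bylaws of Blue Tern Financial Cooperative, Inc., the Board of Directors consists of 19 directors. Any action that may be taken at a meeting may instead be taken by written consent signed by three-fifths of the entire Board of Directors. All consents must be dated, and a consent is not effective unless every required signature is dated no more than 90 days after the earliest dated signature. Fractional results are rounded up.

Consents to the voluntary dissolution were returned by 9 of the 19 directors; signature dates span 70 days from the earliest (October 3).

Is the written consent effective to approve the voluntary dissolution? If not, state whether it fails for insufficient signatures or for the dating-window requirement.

Signatures required: three-fifths of 19 — 3/5 of 19 = 11.40, rounded up to 12, so 12 needed; 9 signed. Insufficient.
Dating window: the latest signature is 70 days after the earliest; the limit is 90 days. Within the window.

Not effective — insufficient signatures.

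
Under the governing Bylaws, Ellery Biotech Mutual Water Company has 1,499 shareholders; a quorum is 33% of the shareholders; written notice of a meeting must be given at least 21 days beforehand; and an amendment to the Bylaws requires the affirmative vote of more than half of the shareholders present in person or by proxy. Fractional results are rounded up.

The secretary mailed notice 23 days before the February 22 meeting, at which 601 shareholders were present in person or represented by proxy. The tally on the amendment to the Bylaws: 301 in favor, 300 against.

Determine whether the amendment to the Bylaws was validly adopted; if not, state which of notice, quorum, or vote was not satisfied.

Notice: 23 days given; 21 required. Satisfied.
Quorum: 33% of 1,499 = 494.67, rounded up to 495; 601 present. Satisfied.
Vote: requires a majority of those present (601); a majority of 601 is 301, so 301 needed; 301 in favor. Satisfied.

Valid — all requirements satisfied.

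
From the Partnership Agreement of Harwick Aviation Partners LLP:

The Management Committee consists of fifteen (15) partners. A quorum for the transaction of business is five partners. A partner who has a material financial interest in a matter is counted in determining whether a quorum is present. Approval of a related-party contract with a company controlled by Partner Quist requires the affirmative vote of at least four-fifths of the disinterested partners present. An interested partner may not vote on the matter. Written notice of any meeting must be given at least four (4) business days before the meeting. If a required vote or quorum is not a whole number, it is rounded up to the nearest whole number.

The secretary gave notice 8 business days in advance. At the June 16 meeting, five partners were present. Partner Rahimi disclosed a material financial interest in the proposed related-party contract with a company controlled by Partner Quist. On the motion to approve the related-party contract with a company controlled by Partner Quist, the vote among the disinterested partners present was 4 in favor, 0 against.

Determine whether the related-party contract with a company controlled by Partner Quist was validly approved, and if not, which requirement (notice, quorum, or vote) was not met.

Valid — all requirements satisfied.

Notice: 8 business days given; 4 required (8 ≥ 4). Satisfied.
Quorum: 5 present (interested partners count toward quorum); quorum is 5. Satisfied.
Vote: the related-party contract with a company controlled by Partner Quist requires four-fifths of the disinterested partners present (5 − 1 = 4). 4/5 of 4 = 3.20, rounded up to 4, so 4 affirmative votes are needed; 4 voted in favor. Satisfied.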